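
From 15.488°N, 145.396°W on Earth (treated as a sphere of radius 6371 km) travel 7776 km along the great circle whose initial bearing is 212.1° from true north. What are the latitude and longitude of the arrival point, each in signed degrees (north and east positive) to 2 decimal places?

Angular distance δ = d/R = 7776/6371 = 1.22053 rad; initial bearing θ = 3.7018 rad.
sin φ₂ = sin φ₁ cos δ + cos φ₁ sin δ cos θ = (0.2670)(0.3431) + (0.9637)(0.9393)(-0.8471) = -0.6752, so φ₂ = -42.47°.
Δλ = atan2(sin θ sin δ cos φ₁, cos δ − sin φ₁ sin φ₂) = atan2(-0.4810, 0.5234) = -42.581°.
λ₂ = -145.396° − 42.581° = -187.98° → 172.02° after wrapping to (−180°, 180°].

-42.47°, 172.02°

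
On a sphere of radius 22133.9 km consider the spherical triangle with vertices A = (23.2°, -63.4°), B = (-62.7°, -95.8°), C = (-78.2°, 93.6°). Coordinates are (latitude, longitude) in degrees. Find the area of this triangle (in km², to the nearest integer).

Side lengths (central angles): a = 0.6804, b = 2.1635, c = 1.5649 rad; semiperimeter s = 2.2044.
By l'Huilier's theorem, tan(E/4) = √[tan(s/2) tan((s−a)/2) tan((s−b)/2) tan((s−c)/2)], giving spherical excess E = 0.4501 rad.
Area = E·R² = 0.4501 × (22133.9)² ≈ 220511893 km².

220511893 km²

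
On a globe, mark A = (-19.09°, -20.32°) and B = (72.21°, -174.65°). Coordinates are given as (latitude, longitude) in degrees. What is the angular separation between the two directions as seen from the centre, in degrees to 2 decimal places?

124.87°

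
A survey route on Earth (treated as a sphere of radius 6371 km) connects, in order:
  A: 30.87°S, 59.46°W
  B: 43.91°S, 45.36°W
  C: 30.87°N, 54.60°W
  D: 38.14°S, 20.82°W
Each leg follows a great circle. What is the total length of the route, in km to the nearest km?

Leg A→B: central angle 0.2992 rad, distance 1906.0 km.
Leg B→C: central angle 1.3135 rad, distance 8368.1 km.
Leg C→D: central angle 1.3241 rad, distance 8435.6 km.
Total: 1906.0 + 8368.1 + 8435.6 ≈ 18710 km.

18710 km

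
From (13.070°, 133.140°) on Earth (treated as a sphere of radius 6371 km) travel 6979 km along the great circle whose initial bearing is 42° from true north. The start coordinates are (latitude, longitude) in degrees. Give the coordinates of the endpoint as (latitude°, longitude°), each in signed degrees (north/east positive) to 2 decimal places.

48.34°, -163.34°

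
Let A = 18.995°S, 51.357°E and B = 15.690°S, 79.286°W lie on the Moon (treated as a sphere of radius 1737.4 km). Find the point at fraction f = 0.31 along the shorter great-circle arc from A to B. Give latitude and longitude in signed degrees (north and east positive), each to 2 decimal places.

-34.34°, 12.96°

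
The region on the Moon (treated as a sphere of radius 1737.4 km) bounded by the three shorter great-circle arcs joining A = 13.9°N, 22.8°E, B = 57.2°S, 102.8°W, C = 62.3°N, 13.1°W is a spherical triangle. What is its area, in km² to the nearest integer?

6196114 km²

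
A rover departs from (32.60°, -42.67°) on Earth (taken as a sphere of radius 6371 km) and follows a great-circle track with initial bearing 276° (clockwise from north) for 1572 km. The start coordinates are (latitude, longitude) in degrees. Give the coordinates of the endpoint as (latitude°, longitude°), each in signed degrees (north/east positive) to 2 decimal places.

32.95°, -59.50°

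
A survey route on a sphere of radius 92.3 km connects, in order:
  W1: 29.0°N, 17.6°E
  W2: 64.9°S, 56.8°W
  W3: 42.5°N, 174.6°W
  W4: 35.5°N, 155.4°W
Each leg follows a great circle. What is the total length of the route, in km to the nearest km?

Leg W1→W2: central angle 1.9169 rad, distance 176.9 km.
Leg W2→W3: central angle 2.4305 rad, distance 224.3 km.
Leg W3→W4: central angle 0.2868 rad, distance 26.5 km.
Total: 176.9 + 224.3 + 26.5 ≈ 428 km.

428 km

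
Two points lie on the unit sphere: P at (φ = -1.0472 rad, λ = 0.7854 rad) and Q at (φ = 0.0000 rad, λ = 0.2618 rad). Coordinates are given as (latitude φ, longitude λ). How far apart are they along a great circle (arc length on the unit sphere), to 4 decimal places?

With latitudes φ₁ = -60.000°, φ₂ = 0.000° and longitude difference Δλ = -30.000°:
cos c = sin φ₁ sin φ₂ + cos φ₁ cos φ₂ cos Δλ = (-0.8660)(0.0000) + (0.5000)(1.0000)(0.8660) = 0.43301,
so c = arccos(0.43301) = 1.12297 rad.
On the unit sphere the arc length equals the central angle: 1.1230.

1.1230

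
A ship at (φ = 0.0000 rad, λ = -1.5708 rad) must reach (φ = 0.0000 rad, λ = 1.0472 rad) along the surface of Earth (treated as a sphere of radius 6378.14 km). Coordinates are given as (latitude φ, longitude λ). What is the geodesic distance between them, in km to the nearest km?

16698 km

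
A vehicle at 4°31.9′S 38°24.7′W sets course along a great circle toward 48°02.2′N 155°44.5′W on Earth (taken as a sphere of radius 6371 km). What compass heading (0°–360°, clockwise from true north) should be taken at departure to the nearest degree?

With φ₁ = -0.0791, φ₂ = 0.8384, Δλ = -2.0478 rad, the forward-azimuth formula gives
θ = atan2( sin Δλ cos φ₂ , cos φ₁ sin φ₂ − sin φ₁ cos φ₂ cos Δλ ) = atan2(-0.5940, 0.7170) = -39.64°.
Adding 360° brings this into [0°, 360°): 320°.

320°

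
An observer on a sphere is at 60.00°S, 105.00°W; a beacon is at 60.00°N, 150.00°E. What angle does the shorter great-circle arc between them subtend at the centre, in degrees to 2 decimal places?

With latitudes φ₁ = -60.000°, φ₂ = 60.000° and longitude difference Δλ = -105.000°:
cos c = sin φ₁ sin φ₂ + cos φ₁ cos φ₂ cos Δλ = (-0.8660)(0.8660) + (0.5000)(0.5000)(-0.2588) = -0.81470,
so c = arccos(-0.81470) = 2.52302 rad.
So the angular separation is 144.56°.

144.56°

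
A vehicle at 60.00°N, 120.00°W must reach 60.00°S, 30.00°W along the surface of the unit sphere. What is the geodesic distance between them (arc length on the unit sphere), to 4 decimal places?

2.4189

With latitudes φ₁ = 60.000°, φ₂ = -60.000° and longitude difference Δλ = 90.000°:
Haversine: a = sin²(Δφ/2) + cos φ₁ cos φ₂ sin²(Δλ/2) = 0.7500 + (0.5000)(0.5000)(0.5000) = 0.87500.
Central angle c = 2·arcsin(√a) = 2.41886 rad.
On the unit sphere the arc length equals the central angle: 2.4189.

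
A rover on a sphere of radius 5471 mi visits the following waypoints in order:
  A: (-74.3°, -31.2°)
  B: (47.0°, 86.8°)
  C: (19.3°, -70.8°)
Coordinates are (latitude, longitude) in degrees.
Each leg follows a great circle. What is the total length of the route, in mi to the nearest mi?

Leg A→B: central angle 2.4828 rad, distance 13583.2 mi.
Leg B→C: central angle 1.9320 rad, distance 10569.9 mi.
Total: 13583.2 + 10569.9 ≈ 24153 mi.

24153 mi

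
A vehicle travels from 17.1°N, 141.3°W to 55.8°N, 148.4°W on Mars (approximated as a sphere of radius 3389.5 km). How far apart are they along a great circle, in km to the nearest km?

In radians: φ₁ = 0.2985, φ₂ = 0.9739, Δλ = -7.100° = -0.1239 rad.
Haversine: a = sin²(Δφ/2) + cos φ₁ cos φ₂ sin²(Δλ/2) = 0.1098 + (0.9558)(0.5621)(0.0038) = 0.11184.
Central angle c = 2·arcsin(√a) = 0.68200 rad.
Distance = R·c = 3389.5 × 0.6820 ≈ 2312 km.

2312 km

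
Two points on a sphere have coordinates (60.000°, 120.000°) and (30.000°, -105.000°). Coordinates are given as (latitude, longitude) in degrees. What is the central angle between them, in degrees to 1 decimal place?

Let φ₁ = 1.0472 rad, φ₂ = 0.5236 rad, and Δλ = 2.3562 rad.
cos c = sin φ₁ sin φ₂ + cos φ₁ cos φ₂ cos Δλ = (0.8660)(0.5000) + (0.5000)(0.8660)(-0.7071) = 0.12683,
so c = arccos(0.12683) = 1.44363 rad.
So the angular separation is 82.7°.

82.7°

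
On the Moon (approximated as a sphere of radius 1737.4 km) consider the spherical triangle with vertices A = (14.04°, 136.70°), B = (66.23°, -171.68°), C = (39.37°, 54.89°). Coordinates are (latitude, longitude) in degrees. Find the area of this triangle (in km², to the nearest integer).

2252656 km²

Side lengths (central angles): a = 1.1958, b = 1.3070, c = 1.0874 rad; semiperimeter s = 1.7951.
By l'Huilier's theorem, tan(E/4) = √[tan(s/2) tan((s−a)/2) tan((s−b)/2) tan((s−c)/2)], giving spherical excess E = 0.7463 rad.
Area = E·R² = 0.7463 × (1737.4)² ≈ 2252656 km².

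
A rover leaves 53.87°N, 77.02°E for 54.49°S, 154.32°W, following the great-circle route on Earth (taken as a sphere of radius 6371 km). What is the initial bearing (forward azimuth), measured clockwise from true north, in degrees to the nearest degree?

With φ₁ = 0.9402, φ₂ = -0.9510, Δλ = 2.2455 rad, the forward-azimuth formula gives
θ = atan2( sin Δλ cos φ₂ , cos φ₁ sin φ₂ − sin φ₁ cos φ₂ cos Δλ ) = atan2(0.4536, -0.1869) = 112.39°.
So the initial bearing is 112°.

112°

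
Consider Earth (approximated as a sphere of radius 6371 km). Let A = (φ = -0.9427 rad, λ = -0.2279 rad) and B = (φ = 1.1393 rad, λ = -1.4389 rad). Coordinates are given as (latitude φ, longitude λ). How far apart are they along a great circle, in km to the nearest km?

14503 km

With latitudes φ₁ = -54.013°, φ₂ = 65.277° and longitude difference Δλ = -69.385°:
Haversine: a = sin²(Δφ/2) + cos φ₁ cos φ₂ sin²(Δλ/2) = 0.7446 + (0.5876)(0.4182)(0.3240) = 0.82423.
Central angle c = 2·arcsin(√a) = 2.27635 rad.
Distance = R·c = 6371 × 2.2764 ≈ 14503 km.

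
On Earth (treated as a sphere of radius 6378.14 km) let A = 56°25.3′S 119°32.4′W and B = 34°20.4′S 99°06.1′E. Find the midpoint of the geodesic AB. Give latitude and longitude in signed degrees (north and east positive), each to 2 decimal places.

The central angle between A and B is δ = 1.4573 rad.
With f = 0.5, the slerp weights are sin((1−f)δ)/sin δ = 0.6702 and sin(fδ)/sin δ = 0.6702.
Weighted sum of the unit vectors: (0.6702)·(-0.2727,-0.4812,-0.8331) + (0.6702)·(-0.1306,0.8153,-0.5641) = (-0.2703, 0.2239, -0.9364).
Converting back: φ = atan2(z, √(x²+y²)) = -69.45°, λ = atan2(y, x) = 140.36°.

-69.45°, 140.36°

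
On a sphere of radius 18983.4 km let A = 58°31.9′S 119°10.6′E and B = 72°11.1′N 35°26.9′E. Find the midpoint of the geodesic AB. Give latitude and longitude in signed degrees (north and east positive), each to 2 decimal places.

8.90°, 90.48°

The central angle between A and B is δ = 2.4891 rad.
With f = 0.5, the slerp weights are sin((1−f)δ)/sin δ = 1.5602 and sin(fδ)/sin δ = 1.5602.
Weighted sum of the unit vectors: (1.5602)·(-0.2545,0.4558,-0.8529) + (1.5602)·(0.2492,0.1774,0.9520) = (-0.0082, 0.9879, 0.1546).
Converting back: φ = atan2(z, √(x²+y²)) = 8.90°, λ = atan2(y, x) = 90.48°.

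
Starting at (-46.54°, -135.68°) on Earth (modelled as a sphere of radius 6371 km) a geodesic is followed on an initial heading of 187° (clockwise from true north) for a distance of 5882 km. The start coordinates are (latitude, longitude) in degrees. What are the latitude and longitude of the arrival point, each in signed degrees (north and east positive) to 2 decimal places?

-79.23°, 75.65°

Angular distance δ = d/R = 5882/6371 = 0.92325 rad; initial bearing θ = 3.2638 rad.
sin φ₂ = sin φ₁ cos δ + cos φ₁ sin δ cos θ = (-0.7259)(0.6032) + (0.6878)(0.7976)(-0.9925) = -0.9824, so φ₂ = -79.23°.
Δλ = atan2(sin θ sin δ cos φ₁, cos δ − sin φ₁ sin φ₂) = atan2(-0.0669, -0.1098) = -148.669°.
λ₂ = -135.680° − 148.669° = -284.35° → 75.65° after wrapping to (−180°, 180°].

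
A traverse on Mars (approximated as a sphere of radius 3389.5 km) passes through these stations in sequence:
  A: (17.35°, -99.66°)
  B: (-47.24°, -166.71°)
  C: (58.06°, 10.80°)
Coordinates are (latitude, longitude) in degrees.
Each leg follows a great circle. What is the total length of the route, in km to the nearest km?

Leg A→B: central angle 1.5370 rad, distance 5209.8 km.
Leg B→C: central angle 2.9509 rad, distance 10002.2 km.
Total: 5209.8 + 10002.2 ≈ 15212 km.

15212 km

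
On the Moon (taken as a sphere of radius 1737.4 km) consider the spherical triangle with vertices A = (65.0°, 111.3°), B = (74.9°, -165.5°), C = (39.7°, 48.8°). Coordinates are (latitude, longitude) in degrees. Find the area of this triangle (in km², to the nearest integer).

482857 km²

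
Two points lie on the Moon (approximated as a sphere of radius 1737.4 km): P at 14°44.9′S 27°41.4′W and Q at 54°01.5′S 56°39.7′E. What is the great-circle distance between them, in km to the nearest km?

2269 km

In radians: φ₁ = -0.2574, φ₂ = -0.9429, Δλ = 84.352° = 1.4722 rad.
cos c = sin φ₁ sin φ₂ + cos φ₁ cos φ₂ cos Δλ = (-0.2546)(-0.8093) + (0.9671)(0.5874)(0.0984) = 0.26193,
so c = arccos(0.26193) = 1.30577 rad.
Distance = R·c = 1737.4 × 1.3058 ≈ 2269 km.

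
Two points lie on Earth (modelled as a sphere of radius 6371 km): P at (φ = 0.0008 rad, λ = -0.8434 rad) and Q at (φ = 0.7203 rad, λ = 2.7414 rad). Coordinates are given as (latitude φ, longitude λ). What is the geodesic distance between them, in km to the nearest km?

Let φ₁ = 0.0008 rad, φ₂ = 0.7203 rad, and Δλ = -2.6984 rad.
cos c = sin φ₁ sin φ₂ + cos φ₁ cos φ₂ cos Δλ = (0.0008)(0.6596) + (1.0000)(0.7516)(-0.9034) = -0.67846,
so c = arccos(-0.67846) = 2.31646 rad.
Distance = R·c = 6371 × 2.3165 ≈ 14758 km.

14758 km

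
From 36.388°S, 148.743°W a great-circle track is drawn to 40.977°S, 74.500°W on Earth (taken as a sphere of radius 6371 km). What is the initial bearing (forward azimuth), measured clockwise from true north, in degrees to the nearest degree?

119°

Δλ = 74.243° = 1.2958 rad.
y = sin Δλ · cos φ₂ = (0.9624)(0.7550) = 0.7266
x = cos φ₁ sin φ₂ − sin φ₁ cos φ₂ cos Δλ = (0.8050)(-0.6558) − (-0.5933)(0.7550)(0.2716) = -0.4063
θ = atan2(y, x) = 119.21°, so the bearing is 119°.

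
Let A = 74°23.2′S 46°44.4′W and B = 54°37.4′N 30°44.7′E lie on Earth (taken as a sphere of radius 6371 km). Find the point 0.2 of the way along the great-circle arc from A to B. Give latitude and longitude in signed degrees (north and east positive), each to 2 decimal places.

The central angle between A and B is δ = 2.4211 rad.
With f = 0.2, the slerp weights are sin((1−f)δ)/sin δ = 1.4153 and sin(fδ)/sin δ = 0.7056.
Weighted sum of the unit vectors: (1.4153)·(0.1844,-0.1960,-0.9631) + (0.7056)·(0.4976,0.2960,0.8154) = (0.6122, -0.0686, -0.7878).
Converting back: φ = atan2(z, √(x²+y²)) = -51.98°, λ = atan2(y, x) = -6.39°.

-51.98°, -6.39°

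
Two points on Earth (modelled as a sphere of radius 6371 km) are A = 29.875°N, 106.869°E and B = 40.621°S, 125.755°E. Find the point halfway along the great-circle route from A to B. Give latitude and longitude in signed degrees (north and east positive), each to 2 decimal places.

The central angle between A and B is δ = 1.2677 rad.
With f = 0.5, the slerp weights are sin((1−f)δ)/sin δ = 0.6205 and sin(fδ)/sin δ = 0.6205.
Weighted sum of the unit vectors: (0.6205)·(-0.2516,0.8298,0.4981) + (0.6205)·(-0.4435,0.6160,-0.6511) = (-0.4314, 0.8972, -0.0949).
Converting back: φ = atan2(z, √(x²+y²)) = -5.45°, λ = atan2(y, x) = 115.68°.

-5.45°, 115.68°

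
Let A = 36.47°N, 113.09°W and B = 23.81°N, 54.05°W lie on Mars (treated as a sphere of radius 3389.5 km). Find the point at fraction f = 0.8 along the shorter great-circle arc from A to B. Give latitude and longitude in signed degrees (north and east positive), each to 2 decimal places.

28.43°, -64.39°

Central angle δ = 0.9040 rad. Interpolating on the sphere with fraction f = 0.8:
P = [sin((1−f)δ)·A + sin(fδ)·B] / sin δ = 0.2288·A + 0.8422·B in Cartesian coordinates,
giving P = (0.3802, -0.7930, 0.4760), i.e. latitude 28.43°, longitude -64.39°.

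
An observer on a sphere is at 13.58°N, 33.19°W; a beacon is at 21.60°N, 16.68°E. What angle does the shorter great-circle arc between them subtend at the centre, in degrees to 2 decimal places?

48.01°

With latitudes φ₁ = 13.580°, φ₂ = 21.600° and longitude difference Δλ = 49.870°:
Haversine: a = sin²(Δφ/2) + cos φ₁ cos φ₂ sin²(Δλ/2) = 0.0049 + (0.9720)(0.9298)(0.1777) = 0.16553.
Central angle c = 2·arcsin(√a) = 0.83801 rad.
So the angular separation is 48.01°.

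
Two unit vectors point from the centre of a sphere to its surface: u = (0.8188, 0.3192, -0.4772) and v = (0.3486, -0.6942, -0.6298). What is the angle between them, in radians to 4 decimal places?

1.1978 rad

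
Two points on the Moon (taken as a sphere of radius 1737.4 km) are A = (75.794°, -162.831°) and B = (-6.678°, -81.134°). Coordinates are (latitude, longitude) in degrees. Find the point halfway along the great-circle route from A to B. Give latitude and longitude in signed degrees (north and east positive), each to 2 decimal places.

The central angle between A and B is δ = 1.6484 rad.
With f = 0.5, the slerp weights are sin((1−f)δ)/sin δ = 0.7362 and sin(fδ)/sin δ = 0.7362.
Weighted sum of the unit vectors: (0.7362)·(-0.2345,-0.0724,0.9694) + (0.7362)·(0.1531,-0.9813,-0.1163) = (-0.0599, -0.7758, 0.6281).
Converting back: φ = atan2(z, √(x²+y²)) = 38.91°, λ = atan2(y, x) = -94.42°.

38.91°, -94.42°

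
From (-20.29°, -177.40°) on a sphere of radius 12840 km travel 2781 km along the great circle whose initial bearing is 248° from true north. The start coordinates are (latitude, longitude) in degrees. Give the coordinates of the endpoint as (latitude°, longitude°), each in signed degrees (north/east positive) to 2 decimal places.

-24.47°, 169.95°

Angular distance δ = d/R = 2781/12840 = 0.21659 rad; initial bearing θ = 4.3284 rad.
sin φ₂ = sin φ₁ cos δ + cos φ₁ sin δ cos θ = (-0.3468)(0.9766) + (0.9379)(0.2149)(-0.3746) = -0.4142, so φ₂ = -24.47°.
Δλ = atan2(sin θ sin δ cos φ₁, cos δ − sin φ₁ sin φ₂) = atan2(-0.1869, 0.8330) = -12.645°.
λ₂ = -177.400° − 12.645° = -190.05° → 169.95° after wrapping to (−180°, 180°].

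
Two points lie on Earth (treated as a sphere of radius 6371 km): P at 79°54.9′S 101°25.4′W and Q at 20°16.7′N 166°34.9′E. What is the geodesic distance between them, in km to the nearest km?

In radians: φ₁ = -1.3948, φ₂ = 0.3539, Δλ = -91.995° = -1.6056 rad.
Haversine: a = sin²(Δφ/2) + cos φ₁ cos φ₂ sin²(Δλ/2) = 0.5885 + (0.1751)(0.9380)(0.5174) = 0.67347.
Central angle c = 2·arcsin(√a) = 1.92511 rad.
Distance = R·c = 6371 × 1.9251 ≈ 12265 km.

12265 km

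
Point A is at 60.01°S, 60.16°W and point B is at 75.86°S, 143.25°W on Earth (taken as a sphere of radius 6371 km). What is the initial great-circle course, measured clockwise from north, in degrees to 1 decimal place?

Δλ = -83.090° = -1.4502 rad.
y = sin Δλ · cos φ₂ = (-0.9927)(0.2443) = -0.2425
x = cos φ₁ sin φ₂ − sin φ₁ cos φ₂ cos Δλ = (0.4998)(-0.9697) − (-0.8661)(0.2443)(0.1203) = -0.4592
θ = atan2(y, x) = -152.16°; adding 360° gives 207.8°.

207.8°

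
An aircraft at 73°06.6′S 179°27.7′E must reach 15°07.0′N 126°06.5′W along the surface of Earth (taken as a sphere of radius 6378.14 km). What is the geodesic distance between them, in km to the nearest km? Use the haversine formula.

Let φ₁ = -1.2760 rad, φ₂ = 0.2638 rad, and Δλ = 0.9500 rad.
Haversine: a = sin²(Δφ/2) + cos φ₁ cos φ₂ sin²(Δλ/2) = 0.4845 + (0.2905)(0.9654)(0.2092) = 0.54319.
Central angle c = 2·arcsin(√a) = 1.65728 rad.
Distance = R·c = 6378.14 × 1.6573 ≈ 10570 km.

10570 km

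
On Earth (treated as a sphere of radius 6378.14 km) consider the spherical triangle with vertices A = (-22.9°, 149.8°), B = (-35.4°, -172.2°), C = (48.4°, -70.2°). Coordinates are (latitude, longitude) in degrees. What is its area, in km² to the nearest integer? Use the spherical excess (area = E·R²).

50652645 km²

Side lengths (central angles): a = 2.1480, b = 2.4333, c = 0.6144 rad; semiperimeter s = 2.5979.
By l'Huilier's theorem, tan(E/4) = √[tan(s/2) tan((s−a)/2) tan((s−b)/2) tan((s−c)/2)], giving spherical excess E = 1.2451 rad.
Area = E·R² = 1.2451 × (6378.14)² ≈ 50652645 km².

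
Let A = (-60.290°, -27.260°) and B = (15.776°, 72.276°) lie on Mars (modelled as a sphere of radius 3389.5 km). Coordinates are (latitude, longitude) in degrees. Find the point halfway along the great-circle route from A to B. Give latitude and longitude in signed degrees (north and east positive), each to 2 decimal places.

-30.65°, 43.23°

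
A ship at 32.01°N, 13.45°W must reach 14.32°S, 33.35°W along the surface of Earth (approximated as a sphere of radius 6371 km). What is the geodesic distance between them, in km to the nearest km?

With latitudes φ₁ = 32.010°, φ₂ = -14.320° and longitude difference Δλ = -19.900°:
cos c = sin φ₁ sin φ₂ + cos φ₁ cos φ₂ cos Δλ = (0.5301)(-0.2473) + (0.8480)(0.9689)(0.9403) = 0.64144,
so c = arccos(0.64144) = 0.87442 rad.
Distance = R·c = 6371 × 0.8744 ≈ 5571 km.

5571 km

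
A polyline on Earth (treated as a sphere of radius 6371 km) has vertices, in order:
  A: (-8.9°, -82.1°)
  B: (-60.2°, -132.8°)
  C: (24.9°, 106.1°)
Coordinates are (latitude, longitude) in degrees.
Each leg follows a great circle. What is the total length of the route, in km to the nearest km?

21161 km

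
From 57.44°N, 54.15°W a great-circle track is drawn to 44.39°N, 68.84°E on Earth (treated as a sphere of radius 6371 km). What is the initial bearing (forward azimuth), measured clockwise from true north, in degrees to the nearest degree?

Δλ = 122.990° = 2.1466 rad.
y = sin Δλ · cos φ₂ = (0.8388)(0.7146) = 0.5994
x = cos φ₁ sin φ₂ − sin φ₁ cos φ₂ cos Δλ = (0.5382)(0.6995) − (0.8428)(0.7146)(-0.5445) = 0.7044
θ = atan2(y, x) = 40.39°, so the bearing is 40°.

40°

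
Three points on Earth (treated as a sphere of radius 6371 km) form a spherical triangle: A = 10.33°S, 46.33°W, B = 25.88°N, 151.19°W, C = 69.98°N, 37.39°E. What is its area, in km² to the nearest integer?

77394393 km²

Side lengths (central angles): a = 1.4651, b = 1.7028, c = 1.8810 rad; semiperimeter s = 2.5244.
By l'Huilier's theorem, tan(E/4) = √[tan(s/2) tan((s−a)/2) tan((s−b)/2) tan((s−c)/2)], giving spherical excess E = 1.9068 rad.
Area = E·R² = 1.9068 × (6371)² ≈ 77394393 km².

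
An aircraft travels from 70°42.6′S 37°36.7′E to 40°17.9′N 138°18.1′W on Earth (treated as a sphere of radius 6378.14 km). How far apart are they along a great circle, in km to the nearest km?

16644 km

With latitudes φ₁ = -70.710°, φ₂ = 40.298° and longitude difference Δλ = -175.913°:
Haversine: a = sin²(Δφ/2) + cos φ₁ cos φ₂ sin²(Δλ/2) = 0.6793 + (0.3303)(0.7627)(0.9987) = 0.93088.
Central angle c = 2·arcsin(√a) = 2.60954 rad.
Distance = R·c = 6378.14 × 2.6095 ≈ 16644 km.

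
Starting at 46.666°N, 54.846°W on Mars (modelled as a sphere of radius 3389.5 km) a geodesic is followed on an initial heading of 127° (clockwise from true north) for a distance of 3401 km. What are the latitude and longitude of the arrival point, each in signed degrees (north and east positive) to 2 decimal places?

2.44°, -12.46°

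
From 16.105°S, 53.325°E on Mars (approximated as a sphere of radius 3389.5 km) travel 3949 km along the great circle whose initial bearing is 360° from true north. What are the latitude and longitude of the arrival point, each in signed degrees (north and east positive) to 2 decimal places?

50.65°, 53.32°

Angular distance δ = d/R = 3949/3389.5 = 1.16507 rad; initial bearing θ = 6.2832 rad.
sin φ₂ = sin φ₁ cos δ + cos φ₁ sin δ cos θ = (-0.2774)(0.3947) + (0.9608)(0.9188)(1.0000) = 0.7733, so φ₂ = 50.65°.
Δλ = atan2(sin θ sin δ cos φ₁, cos δ − sin φ₁ sin φ₂) = atan2(-0.0000, 0.6092) = -0.000°.
λ₂ = 53.325° − 0.000° = 53.32°.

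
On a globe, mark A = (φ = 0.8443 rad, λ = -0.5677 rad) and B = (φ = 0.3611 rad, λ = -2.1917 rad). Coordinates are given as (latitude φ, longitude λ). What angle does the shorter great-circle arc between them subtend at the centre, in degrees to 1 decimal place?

76.6°

With latitudes φ₁ = 48.375°, φ₂ = 20.690° and longitude difference Δλ = -93.048°:
cos c = sin φ₁ sin φ₂ + cos φ₁ cos φ₂ cos Δλ = (0.7475)(0.3533) + (0.6643)(0.9355)(-0.0532) = 0.23105,
so c = arccos(0.23105) = 1.33764 rad.
So the angular separation is 76.6°.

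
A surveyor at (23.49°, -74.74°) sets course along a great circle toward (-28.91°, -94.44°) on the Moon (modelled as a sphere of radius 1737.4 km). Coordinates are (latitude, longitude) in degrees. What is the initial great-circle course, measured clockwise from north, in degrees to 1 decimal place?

200.9°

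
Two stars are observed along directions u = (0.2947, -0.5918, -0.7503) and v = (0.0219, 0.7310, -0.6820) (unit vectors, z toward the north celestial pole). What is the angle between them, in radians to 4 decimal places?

1.4851 rad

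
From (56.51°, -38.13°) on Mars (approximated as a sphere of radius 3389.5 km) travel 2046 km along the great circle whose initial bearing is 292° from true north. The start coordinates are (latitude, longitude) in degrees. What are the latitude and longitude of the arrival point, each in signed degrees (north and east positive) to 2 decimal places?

53.51°, -100.38°

Angular distance δ = d/R = 2046/3389.5 = 0.60363 rad; initial bearing θ = 5.0964 rad.
sin φ₂ = sin φ₁ cos δ + cos φ₁ sin δ cos θ = (0.8340)(0.8233) + (0.5518)(0.5676)(0.3746) = 0.8039, so φ₂ = 53.51°.
Δλ = atan2(sin θ sin δ cos φ₁, cos δ − sin φ₁ sin φ₂) = atan2(-0.2904, 0.1528) = -62.246°.
λ₂ = -38.130° − 62.246° = -100.38°.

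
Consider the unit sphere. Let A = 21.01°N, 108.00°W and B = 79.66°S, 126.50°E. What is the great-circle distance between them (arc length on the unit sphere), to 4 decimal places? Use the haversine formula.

With latitudes φ₁ = 21.010°, φ₂ = -79.660° and longitude difference Δλ = -125.500°:
Haversine: a = sin²(Δφ/2) + cos φ₁ cos φ₂ sin²(Δλ/2) = 0.5926 + (0.9335)(0.1795)(0.7904) = 0.72500.
Central angle c = 2·arcsin(√a) = 2.03757 rad.
On the unit sphere the arc length equals the central angle: 2.0376.

2.0376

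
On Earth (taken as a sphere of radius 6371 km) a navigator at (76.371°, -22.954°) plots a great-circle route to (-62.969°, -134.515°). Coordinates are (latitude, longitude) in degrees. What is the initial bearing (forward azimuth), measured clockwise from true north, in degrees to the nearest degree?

264°

With φ₁ = 1.3329, φ₂ = -1.0990, Δλ = -1.9471 rad, the forward-azimuth formula gives
θ = atan2( sin Δλ cos φ₂ , cos φ₁ sin φ₂ − sin φ₁ cos φ₂ cos Δλ ) = atan2(-0.4227, -0.0476) = -96.42°.
Adding 360° brings this into [0°, 360°): 264°.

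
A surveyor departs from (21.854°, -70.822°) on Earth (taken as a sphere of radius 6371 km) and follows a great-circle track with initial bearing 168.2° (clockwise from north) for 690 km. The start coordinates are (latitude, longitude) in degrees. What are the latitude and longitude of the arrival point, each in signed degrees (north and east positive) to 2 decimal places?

15.77°, -69.51°

Angular distance δ = d/R = 690/6371 = 0.10830 rad; initial bearing θ = 2.9356 rad.
sin φ₂ = sin φ₁ cos δ + cos φ₁ sin δ cos θ = (0.3722)(0.9941) + (0.9281)(0.1081)(-0.9789) = 0.2719, so φ₂ = 15.77°.
Δλ = atan2(sin θ sin δ cos φ₁, cos δ − sin φ₁ sin φ₂) = atan2(0.0205, 0.8929) = 1.316°.
λ₂ = -70.822° + 1.316° = -69.51°.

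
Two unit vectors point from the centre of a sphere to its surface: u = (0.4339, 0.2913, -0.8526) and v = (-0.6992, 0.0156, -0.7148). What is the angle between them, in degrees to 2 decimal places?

u·v = 0.3106; |u| = 1.0000, |v| = 1.0000.
cos θ = (u·v)/(|u||v|) = 0.3106, so θ = 71.91°.

71.91°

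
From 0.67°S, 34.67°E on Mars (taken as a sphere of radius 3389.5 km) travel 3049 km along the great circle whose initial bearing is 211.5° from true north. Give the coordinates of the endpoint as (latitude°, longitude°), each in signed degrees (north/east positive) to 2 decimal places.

Angular distance δ = d/R = 3049/3389.5 = 0.89954 rad; initial bearing θ = 3.6914 rad.
sin φ₂ = sin φ₁ cos δ + cos φ₁ sin δ cos θ = (-0.0117)(0.6220) + (0.9999)(0.7830)(-0.8526) = -0.6749, so φ₂ = -42.44°.
Δλ = atan2(sin θ sin δ cos φ₁, cos δ − sin φ₁ sin φ₂) = atan2(-0.4091, 0.6141) = -33.672°.
λ₂ = 34.670° − 33.672° = 1.00°.

-42.44°, 1.00°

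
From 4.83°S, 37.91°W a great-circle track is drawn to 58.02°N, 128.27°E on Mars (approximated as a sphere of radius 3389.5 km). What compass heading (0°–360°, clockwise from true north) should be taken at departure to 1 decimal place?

9.0°

With φ₁ = -0.0843, φ₂ = 1.0126, Δλ = 2.9004 rad, the forward-azimuth formula gives
θ = atan2( sin Δλ cos φ₂ , cos φ₁ sin φ₂ − sin φ₁ cos φ₂ cos Δλ ) = atan2(0.1265, 0.8019) = 8.97°.
So the initial bearing is 9.0°.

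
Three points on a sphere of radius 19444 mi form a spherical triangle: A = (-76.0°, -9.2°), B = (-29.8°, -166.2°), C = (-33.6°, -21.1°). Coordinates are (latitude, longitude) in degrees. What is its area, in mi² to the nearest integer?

Side lengths (central angles): a = 1.8942, b = 0.7464, c = 1.2776 rad; semiperimeter s = 1.9591.
By l'Huilier's theorem, tan(E/4) = √[tan(s/2) tan((s−a)/2) tan((s−b)/2) tan((s−c)/2)], giving spherical excess E = 0.4346 rad.
Area = E·R² = 0.4346 × (19444)² ≈ 164307353 mi².

164307353 mi²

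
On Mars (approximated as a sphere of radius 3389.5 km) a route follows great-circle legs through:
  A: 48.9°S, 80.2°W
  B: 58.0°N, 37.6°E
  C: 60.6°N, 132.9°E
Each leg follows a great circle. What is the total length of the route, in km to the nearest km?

Leg A→B: central angle 2.5006 rad, distance 8475.9 km.
Leg B→C: central angle 0.7745 rad, distance 2625.0 km.
Total: 8475.9 + 2625.0 ≈ 11101 km.

11101 km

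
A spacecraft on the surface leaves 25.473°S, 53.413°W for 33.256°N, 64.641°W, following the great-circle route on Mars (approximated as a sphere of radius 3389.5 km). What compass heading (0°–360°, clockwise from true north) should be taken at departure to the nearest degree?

349°

With φ₁ = -0.4446, φ₂ = 0.5804, Δλ = -0.1960 rad, the forward-azimuth formula gives
θ = atan2( sin Δλ cos φ₂ , cos φ₁ sin φ₂ − sin φ₁ cos φ₂ cos Δλ ) = atan2(-0.1628, 0.8478) = -10.87°.
Adding 360° brings this into [0°, 360°): 349°.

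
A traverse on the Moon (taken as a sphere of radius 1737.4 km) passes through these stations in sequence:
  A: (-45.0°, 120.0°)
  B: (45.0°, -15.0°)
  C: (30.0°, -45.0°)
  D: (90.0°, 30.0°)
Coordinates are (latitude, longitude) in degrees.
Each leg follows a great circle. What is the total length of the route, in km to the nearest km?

7171 km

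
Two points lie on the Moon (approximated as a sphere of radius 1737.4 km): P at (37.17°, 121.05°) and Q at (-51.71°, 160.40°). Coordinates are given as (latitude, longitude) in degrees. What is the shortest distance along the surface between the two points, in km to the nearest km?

Let φ₁ = 0.6487 rad, φ₂ = -0.9025 rad, and Δλ = 0.6868 rad.
cos c = sin φ₁ sin φ₂ + cos φ₁ cos φ₂ cos Δλ = (0.6042)(-0.7849) + (0.7968)(0.6196)(0.7733) = -0.09240,
so c = arccos(-0.09240) = 1.66332 rad.
Distance = R·c = 1737.4 × 1.6633 ≈ 2890 km.

2890 km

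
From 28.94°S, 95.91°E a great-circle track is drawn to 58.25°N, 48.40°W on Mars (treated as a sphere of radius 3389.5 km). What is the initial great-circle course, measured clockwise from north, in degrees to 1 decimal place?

Δλ = -144.310° = -2.5187 rad.
y = sin Δλ · cos φ₂ = (-0.5834)(0.5262) = -0.3070
x = cos φ₁ sin φ₂ − sin φ₁ cos φ₂ cos Δλ = (0.8751)(0.8504) − (-0.4839)(0.5262)(-0.8122) = 0.5374
θ = atan2(y, x) = -29.74°; adding 360° gives 330.3°.

330.3°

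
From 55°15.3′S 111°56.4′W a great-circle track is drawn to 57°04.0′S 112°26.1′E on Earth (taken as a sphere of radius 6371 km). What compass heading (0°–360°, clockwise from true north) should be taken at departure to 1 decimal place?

205.5°

Δλ = -135.625° = -2.3671 rad.
y = sin Δλ · cos φ₂ = (-0.6994)(0.5437) = -0.3802
x = cos φ₁ sin φ₂ − sin φ₁ cos φ₂ cos Δλ = (0.5699)(-0.8393) − (-0.8217)(0.5437)(-0.7148) = -0.7977
θ = atan2(y, x) = -154.51°; adding 360° gives 205.5°.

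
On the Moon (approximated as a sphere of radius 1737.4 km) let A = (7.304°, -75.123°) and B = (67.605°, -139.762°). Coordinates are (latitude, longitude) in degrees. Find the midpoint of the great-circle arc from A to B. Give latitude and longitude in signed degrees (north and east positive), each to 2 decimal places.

Central angle δ = 1.2876 rad. Interpolating on the sphere with fraction f = 0.5:
P = [sin((1−f)δ)·A + sin(fδ)·B] / sin δ = 0.6251·A + 0.6251·B in Cartesian coordinates,
giving P = (-0.0226, -0.7531, 0.6575), i.e. latitude 41.11°, longitude -91.72°.

41.11°, -91.72°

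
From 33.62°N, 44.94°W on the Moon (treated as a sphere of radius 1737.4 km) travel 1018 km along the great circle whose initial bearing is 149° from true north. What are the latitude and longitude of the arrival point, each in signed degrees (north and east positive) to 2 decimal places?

3.82°, -28.35°

Angular distance δ = d/R = 1018/1737.4 = 0.58593 rad; initial bearing θ = 2.6005 rad.
sin φ₂ = sin φ₁ cos δ + cos φ₁ sin δ cos θ = (0.5537)(0.8332) + (0.8327)(0.5530)(-0.8572) = 0.0666, so φ₂ = 3.82°.
Δλ = atan2(sin θ sin δ cos φ₁, cos δ − sin φ₁ sin φ₂) = atan2(0.2372, 0.7963) = 16.585°.
λ₂ = -44.940° + 16.585° = -28.35°.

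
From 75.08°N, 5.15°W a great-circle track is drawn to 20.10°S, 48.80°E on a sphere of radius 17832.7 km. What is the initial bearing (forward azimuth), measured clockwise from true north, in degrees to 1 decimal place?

Δλ = 53.950° = 0.9416 rad.
y = sin Δλ · cos φ₂ = (0.8085)(0.9391) = 0.7593
x = cos φ₁ sin φ₂ − sin φ₁ cos φ₂ cos Δλ = (0.2575)(-0.3437) − (0.9663)(0.9391)(0.5885) = -0.6225
θ = atan2(y, x) = 129.35°, so the bearing is 129.3°.

129.3°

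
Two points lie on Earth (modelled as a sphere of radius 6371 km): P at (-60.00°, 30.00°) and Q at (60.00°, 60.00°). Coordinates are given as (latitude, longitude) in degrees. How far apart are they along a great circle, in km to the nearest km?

In radians: φ₁ = -1.0472, φ₂ = 1.0472, Δλ = 30.000° = 0.5236 rad.
Haversine: a = sin²(Δφ/2) + cos φ₁ cos φ₂ sin²(Δλ/2) = 0.7500 + (0.5000)(0.5000)(0.0670) = 0.76675.
Central angle c = 2·arcsin(√a) = 2.13352 rad.
Distance = R·c = 6371 × 2.1335 ≈ 13593 km.

13593 km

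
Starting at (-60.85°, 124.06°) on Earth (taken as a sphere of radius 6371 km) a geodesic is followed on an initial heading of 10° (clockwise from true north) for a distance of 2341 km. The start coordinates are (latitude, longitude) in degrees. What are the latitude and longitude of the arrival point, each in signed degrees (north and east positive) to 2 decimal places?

-40.00°, 128.73°

Angular distance δ = d/R = 2341/6371 = 0.36745 rad; initial bearing θ = 0.1745 rad.
sin φ₂ = sin φ₁ cos δ + cos φ₁ sin δ cos θ = (-0.8733)(0.9332) + (0.4871)(0.3592)(0.9848) = -0.6427, so φ₂ = -40.00°.
Δλ = atan2(sin θ sin δ cos φ₁, cos δ − sin φ₁ sin φ₂) = atan2(0.0304, 0.3719) = 4.671°.
λ₂ = 124.060° + 4.671° = 128.73°.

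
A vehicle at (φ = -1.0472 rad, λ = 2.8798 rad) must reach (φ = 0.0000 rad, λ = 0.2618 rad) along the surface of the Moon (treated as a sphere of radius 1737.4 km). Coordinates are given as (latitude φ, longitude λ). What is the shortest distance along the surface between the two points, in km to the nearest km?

With latitudes φ₁ = -60.000°, φ₂ = 0.000° and longitude difference Δλ = -150.000°:
cos c = sin φ₁ sin φ₂ + cos φ₁ cos φ₂ cos Δλ = (-0.8660)(0.0000) + (0.5000)(1.0000)(-0.8660) = -0.43301,
so c = arccos(-0.43301) = 2.01863 rad.
Distance = R·c = 1737.4 × 2.0186 ≈ 3507 km.

3507 km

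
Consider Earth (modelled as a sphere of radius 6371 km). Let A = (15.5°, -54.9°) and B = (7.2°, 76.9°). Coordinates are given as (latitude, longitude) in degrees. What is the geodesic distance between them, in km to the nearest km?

14137 km

Let φ₁ = 0.2705 rad, φ₂ = 0.1257 rad, and Δλ = 2.3003 rad.
cos c = sin φ₁ sin φ₂ + cos φ₁ cos φ₂ cos Δλ = (0.2672)(0.1253) + (0.9636)(0.9921)(-0.6665) = -0.60373,
so c = arccos(-0.60373) = 2.21897 rad.
Distance = R·c = 6371 × 2.2190 ≈ 14137 km.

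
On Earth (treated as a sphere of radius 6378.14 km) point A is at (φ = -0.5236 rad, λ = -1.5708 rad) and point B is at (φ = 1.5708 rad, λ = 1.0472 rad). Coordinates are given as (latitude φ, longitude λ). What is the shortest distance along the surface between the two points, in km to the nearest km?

13358 km

With latitudes φ₁ = -30.000°, φ₂ = 90.000° and longitude difference Δλ = 150.000°:
cos c = sin φ₁ sin φ₂ + cos φ₁ cos φ₂ cos Δλ = (-0.5000)(1.0000) + (0.8660)(-0.0000)(-0.8660) = -0.50000,
so c = arccos(-0.50000) = 2.09439 rad.
Distance = R·c = 6378.14 × 2.0944 ≈ 13358 km.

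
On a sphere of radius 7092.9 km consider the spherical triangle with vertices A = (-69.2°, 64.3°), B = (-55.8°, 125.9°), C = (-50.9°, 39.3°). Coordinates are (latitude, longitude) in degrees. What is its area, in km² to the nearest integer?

Side lengths (central angles): a = 0.8461, b = 0.3806, c = 0.5194 rad; semiperimeter s = 0.8731.
By l'Huilier's theorem, tan(E/4) = √[tan(s/2) tan((s−a)/2) tan((s−b)/2) tan((s−c)/2)], giving spherical excess E = 0.0672 rad.
Area = E·R² = 0.0672 × (7092.9)² ≈ 3380385 km².

3380385 km²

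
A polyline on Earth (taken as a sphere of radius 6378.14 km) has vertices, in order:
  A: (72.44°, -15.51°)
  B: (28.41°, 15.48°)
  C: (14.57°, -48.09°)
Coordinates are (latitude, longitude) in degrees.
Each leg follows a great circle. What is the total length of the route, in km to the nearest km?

Leg A→B: central angle 0.8215 rad, distance 5239.9 km.
Leg B→C: central angle 1.0488 rad, distance 6689.5 km.
Total: 5239.9 + 6689.5 ≈ 11929 km.

11929 km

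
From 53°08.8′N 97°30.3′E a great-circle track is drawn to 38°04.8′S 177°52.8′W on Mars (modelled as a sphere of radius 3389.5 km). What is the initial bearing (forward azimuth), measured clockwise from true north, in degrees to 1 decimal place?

118.7°

With φ₁ = 0.9276, φ₂ = -0.6646, Δλ = 1.4768 rad, the forward-azimuth formula gives
θ = atan2( sin Δλ cos φ₂ , cos φ₁ sin φ₂ − sin φ₁ cos φ₂ cos Δλ ) = atan2(0.7837, -0.4290) = 118.70°.
So the initial bearing is 118.7°.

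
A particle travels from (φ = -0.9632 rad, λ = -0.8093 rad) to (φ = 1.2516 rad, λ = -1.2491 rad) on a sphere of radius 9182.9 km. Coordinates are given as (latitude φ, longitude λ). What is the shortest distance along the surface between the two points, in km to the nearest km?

20536 km

In radians: φ₁ = -0.9632, φ₂ = 1.2516, Δλ = -25.199° = -0.4398 rad.
cos c = sin φ₁ sin φ₂ + cos φ₁ cos φ₂ cos Δλ = (-0.8210)(0.9495) + (0.5709)(0.3138)(0.9048) = -0.61745,
so c = arccos(-0.61745) = 2.23629 rad.
Distance = R·c = 9182.9 × 2.2363 ≈ 20536 km.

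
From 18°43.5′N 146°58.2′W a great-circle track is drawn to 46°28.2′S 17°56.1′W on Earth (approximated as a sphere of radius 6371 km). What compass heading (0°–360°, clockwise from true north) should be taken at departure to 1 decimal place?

135.7°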